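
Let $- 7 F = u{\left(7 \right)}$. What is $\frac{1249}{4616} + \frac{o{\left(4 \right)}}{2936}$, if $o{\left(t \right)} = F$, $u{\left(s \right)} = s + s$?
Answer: $\frac{457229}{1694072} \approx 0.2699$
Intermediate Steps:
$u{\left(s \right)} = 2 s$
$F = -2$ ($F = - \frac{2 \cdot 7}{7} = \left(- \frac{1}{7}\right) 14 = -2$)
$o{\left(t \right)} = -2$
$\frac{1249}{4616} + \frac{o{\left(4 \right)}}{2936} = \frac{1249}{4616} - \frac{2}{2936} = 1249 \cdot \frac{1}{4616} - \frac{1}{1468} = \frac{1249}{4616} - \frac{1}{1468} = \frac{457229}{1694072}$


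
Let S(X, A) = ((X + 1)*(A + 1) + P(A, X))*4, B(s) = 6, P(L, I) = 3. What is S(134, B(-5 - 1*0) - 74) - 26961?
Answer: -63129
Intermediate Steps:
S(X, A) = 12 + 4*(1 + A)*(1 + X) (S(X, A) = ((X + 1)*(A + 1) + 3)*4 = ((1 + X)*(1 + A) + 3)*4 = ((1 + A)*(1 + X) + 3)*4 = (3 + (1 + A)*(1 + X))*4 = 12 + 4*(1 + A)*(1 + X))
S(134, B(-5 - 1*0) - 74) - 26961 = (16 + 4*(6 - 74) + 4*134 + 4*(6 - 74)*134) - 26961 = (16 + 4*(-68) + 536 + 4*(-68)*134) - 26961 = (16 - 272 + 536 - 36448) - 26961 = -36168 - 26961 = -63129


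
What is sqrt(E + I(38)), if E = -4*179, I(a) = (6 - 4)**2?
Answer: 2*I*sqrt(178) ≈ 26.683*I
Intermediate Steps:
I(a) = 4 (I(a) = 2**2 = 4)
E = -716
sqrt(E + I(38)) = sqrt(-716 + 4) = sqrt(-712) = 2*I*sqrt(178)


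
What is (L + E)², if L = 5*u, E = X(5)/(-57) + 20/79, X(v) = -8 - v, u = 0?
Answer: 4695889/20277009 ≈ 0.23159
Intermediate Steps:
E = 2167/4503 (E = (-8 - 1*5)/(-57) + 20/79 = (-8 - 5)*(-1/57) + 20*(1/79) = -13*(-1/57) + 20/79 = 13/57 + 20/79 = 2167/4503 ≈ 0.48123)
L = 0 (L = 5*0 = 0)
(L + E)² = (0 + 2167/4503)² = (2167/4503)² = 4695889/20277009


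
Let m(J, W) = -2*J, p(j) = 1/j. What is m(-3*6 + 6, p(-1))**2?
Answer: 576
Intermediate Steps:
m(-3*6 + 6, p(-1))**2 = (-2*(-3*6 + 6))**2 = (-2*(-18 + 6))**2 = (-2*(-12))**2 = 24**2 = 576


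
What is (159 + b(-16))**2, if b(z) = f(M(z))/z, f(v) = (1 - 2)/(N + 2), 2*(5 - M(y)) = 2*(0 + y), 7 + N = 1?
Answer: 103530625/4096 ≈ 25276.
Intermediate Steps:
N = -6 (N = -7 + 1 = -6)
M(y) = 5 - y (M(y) = 5 - (0 + y) = 5 - y)
f(v) = 1/4 (f(v) = (1 - 2)/(-6 + 2) = -1/(-4) = -1*(-1/4) = 1/4)
b(z) = 1/(4*z)
(159 + b(-16))**2 = (159 + (1/4)/(-16))**2 = (159 + (1/4)*(-1/16))**2 = (159 - 1/64)**2 = (10175/64)**2 = 103530625/4096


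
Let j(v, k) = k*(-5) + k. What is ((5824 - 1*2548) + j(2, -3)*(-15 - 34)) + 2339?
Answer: 5027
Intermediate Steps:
j(v, k) = -4*k (j(v, k) = -5*k + k = -4*k)
((5824 - 1*2548) + j(2, -3)*(-15 - 34)) + 2339 = ((5824 - 1*2548) + (-4*(-3))*(-15 - 34)) + 2339 = ((5824 - 2548) + 12*(-49)) + 2339 = (3276 - 588) + 2339 = 2688 + 2339 = 5027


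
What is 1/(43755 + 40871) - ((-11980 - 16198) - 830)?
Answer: 2454831009/84626 ≈ 29008.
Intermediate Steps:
1/(43755 + 40871) - ((-11980 - 16198) - 830) = 1/84626 - (-28178 - 830) = 1/84626 - 1*(-29008) = 1/84626 + 29008 = 2454831009/84626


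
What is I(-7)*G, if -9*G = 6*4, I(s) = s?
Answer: 56/3 ≈ 18.667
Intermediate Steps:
G = -8/3 (G = -2*4/3 = -⅑*24 = -8/3 ≈ -2.6667)
I(-7)*G = -7*(-8/3) = 56/3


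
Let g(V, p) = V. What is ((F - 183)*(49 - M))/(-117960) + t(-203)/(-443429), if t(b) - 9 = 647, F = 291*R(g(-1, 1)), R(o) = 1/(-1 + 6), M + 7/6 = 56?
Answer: -50024759/6538360605 ≈ -0.0076510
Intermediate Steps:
M = 329/6 (M = -7/6 + 56 = 329/6 ≈ 54.833)
R(o) = 1/5
F = 291/5 (F = 291*(1/5) = 291/5 ≈ 58.200)
t(b) = 656 (t(b) = 9 + 647 = 656)
((F - 183)*(49 - M))/(-117960) + t(-203)/(-443429) = ((291/5 - 183)*(49 - 1*329/6))/(-117960) + 656/(-443429) = -624*(49 - 329/6)/5*(-1/117960) + 656*(-1/443429) = -624/5*(-35/6)*(-1/117960) - 656/443429 = 728*(-1/117960) - 656/443429 = -91/14745 - 656/443429 = -50024759/6538360605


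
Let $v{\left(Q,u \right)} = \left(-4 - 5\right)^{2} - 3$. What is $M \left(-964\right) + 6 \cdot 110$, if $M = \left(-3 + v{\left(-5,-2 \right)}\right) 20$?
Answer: $-1445340$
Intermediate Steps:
$v{\left(Q,u \right)} = 78$ ($v{\left(Q,u \right)} = \left(-9\right)^{2} - 3 = 81 - 3 = 78$)
$M = 1500$ ($M = \left(-3 + 78\right) 20 = 75 \cdot 20 = 1500$)
$M \left(-964\right) + 6 \cdot 110 = 1500 \left(-964\right) + 6 \cdot 110 = -1446000 + 660 = -1445340$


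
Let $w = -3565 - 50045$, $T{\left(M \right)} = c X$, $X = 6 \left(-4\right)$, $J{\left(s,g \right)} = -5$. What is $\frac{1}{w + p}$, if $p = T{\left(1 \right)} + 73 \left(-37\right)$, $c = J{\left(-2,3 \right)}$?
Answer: $- \frac{1}{56191} \approx -1.7796 \cdot 10^{-5}$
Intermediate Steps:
$c = -5$
$X = -24$
$T{\left(M \right)} = 120$ ($T{\left(M \right)} = \left(-5\right) \left(-24\right) = 120$)
$w = -53610$ ($w = -3565 - 50045 = -53610$)
$p = -2581$ ($p = 120 + 73 \left(-37\right) = 120 - 2701 = -2581$)
$\frac{1}{w + p} = \frac{1}{-53610 - 2581} = \frac{1}{-56191} = - \frac{1}{56191}$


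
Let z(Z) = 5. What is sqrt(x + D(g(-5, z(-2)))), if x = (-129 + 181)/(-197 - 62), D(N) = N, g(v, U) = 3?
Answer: 5*sqrt(7511)/259 ≈ 1.6731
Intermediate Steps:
x = -52/259 (x = 52/(-259) = 52*(-1/259) = -52/259 ≈ -0.20077)
sqrt(x + D(g(-5, z(-2)))) = sqrt(-52/259 + 3) = sqrt(725/259) = 5*sqrt(7511)/259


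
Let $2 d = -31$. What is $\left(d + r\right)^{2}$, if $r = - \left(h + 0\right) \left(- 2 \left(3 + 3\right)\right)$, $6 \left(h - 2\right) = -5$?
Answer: $\frac{9}{4} \approx 2.25$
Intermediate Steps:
$h = \frac{7}{6}$ ($h = 2 + \frac{1}{6} \left(-5\right) = 2 - \frac{5}{6} = \frac{7}{6} \approx 1.1667$)
$d = - \frac{31}{2}$ ($d = \frac{1}{2} \left(-31\right) = - \frac{31}{2} \approx -15.5$)
$r = 14$ ($r = - \left(\frac{7}{6} + 0\right) \left(- 2 \left(3 + 3\right)\right) = - \frac{7 \left(\left(-2\right) 6\right)}{6} = - \frac{7 \left(-12\right)}{6} = \left(-1\right) \left(-14\right) = 14$)
$\left(d + r\right)^{2} = \left(- \frac{31}{2} + 14\right)^{2} = \left(- \frac{3}{2}\right)^{2} = \frac{9}{4}$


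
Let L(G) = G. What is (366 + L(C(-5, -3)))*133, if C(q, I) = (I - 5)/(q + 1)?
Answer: 48944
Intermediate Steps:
C(q, I) = (-5 + I)/(1 + q)
(366 + L(C(-5, -3)))*133 = (366 + (-5 - 3)/(1 - 5))*133 = (366 - 8/(-4))*133 = (366 - 1/4*(-8))*133 = (366 + 2)*133 = 368*133 = 48944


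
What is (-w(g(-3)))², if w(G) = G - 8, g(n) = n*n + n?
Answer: 4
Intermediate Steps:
g(n) = n + n² (g(n) = n² + n = n + n²)
w(G) = -8 + G
(-w(g(-3)))² = (-(-8 - 3*(1 - 3)))² = (-(-8 - 3*(-2)))² = (-(-8 + 6))² = (-1*(-2))² = 2² = 4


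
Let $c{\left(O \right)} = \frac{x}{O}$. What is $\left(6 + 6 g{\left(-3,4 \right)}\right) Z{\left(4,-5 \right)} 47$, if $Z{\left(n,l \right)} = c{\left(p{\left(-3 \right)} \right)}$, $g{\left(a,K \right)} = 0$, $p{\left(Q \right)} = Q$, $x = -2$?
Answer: $188$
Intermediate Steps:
$c{\left(O \right)} = - \frac{2}{O}$
$Z{\left(n,l \right)} = \frac{2}{3}$ ($Z{\left(n,l \right)} = - \frac{2}{-3} = \left(-2\right) \left(- \frac{1}{3}\right) = \frac{2}{3}$)
$\left(6 + 6 g{\left(-3,4 \right)}\right) Z{\left(4,-5 \right)} 47 = \left(6 + 6 \cdot 0\right) \frac{2}{3} \cdot 47 = \left(6 + 0\right) \frac{2}{3} \cdot 47 = 6 \cdot \frac{2}{3} \cdot 47 = 4 \cdot 47 = 188$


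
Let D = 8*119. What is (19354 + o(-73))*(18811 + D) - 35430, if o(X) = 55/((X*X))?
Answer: 2038118021053/5329 ≈ 3.8246e+8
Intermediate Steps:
D = 952
o(X) = 55/X² (o(X) = 55/(X²) = 55/X²)
(19354 + o(-73))*(18811 + D) - 35430 = (19354 + 55/(-73)²)*(18811 + 952) - 35430 = (19354 + 55*(1/5329))*19763 - 35430 = (19354 + 55/5329)*19763 - 35430 = (103137521/5329)*19763 - 35430 = 2038306827523/5329 - 35430 = 2038118021053/5329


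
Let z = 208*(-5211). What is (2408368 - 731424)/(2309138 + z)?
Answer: 838472/612625 ≈ 1.3687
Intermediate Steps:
z = -1083888
(2408368 - 731424)/(2309138 + z) = (2408368 - 731424)/(2309138 - 1083888) = 1676944/1225250 = 1676944*(1/1225250) = 838472/612625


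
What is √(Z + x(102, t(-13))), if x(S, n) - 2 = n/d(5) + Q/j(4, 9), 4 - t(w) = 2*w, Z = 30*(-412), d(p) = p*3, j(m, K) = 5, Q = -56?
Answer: 2*I*√77295/5 ≈ 111.21*I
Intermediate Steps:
d(p) = 3*p
Z = -12360
t(w) = 4 - 2*w
x(S, n) = -46/5 + n/15 (x(S, n) = 2 + (n/((3*5)) - 56/5) = 2 + (n/15 - 56*⅕) = 2 + (n*(1/15) - 56/5) = 2 + (n/15 - 56/5) = 2 + (-56/5 + n/15) = -46/5 + n/15)
√(Z + x(102, t(-13))) = √(-12360 + (-46/5 + (4 - 2*(-13))/15)) = √(-12360 + (-46/5 + (4 + 26)/15)) = √(-12360 + (-46/5 + (1/15)*30)) = √(-12360 + (-46/5 + 2)) = √(-12360 - 36/5) = √(-61836/5) = 2*I*√77295/5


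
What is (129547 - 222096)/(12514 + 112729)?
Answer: -92549/125243 ≈ -0.73896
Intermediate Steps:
(129547 - 222096)/(12514 + 112729) = -92549/125243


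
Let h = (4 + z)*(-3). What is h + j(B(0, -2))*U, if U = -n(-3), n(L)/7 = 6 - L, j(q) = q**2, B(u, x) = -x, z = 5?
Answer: -279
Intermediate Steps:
n(L) = 42 - 7*L (n(L) = 7*(6 - L) = 42 - 7*L)
U = -63 (U = -(42 - 7*(-3)) = -(42 + 21) = -1*63 = -63)
h = -27 (h = (4 + 5)*(-3) = 9*(-3) = -27)
h + j(B(0, -2))*U = -27 + (-1*(-2))**2*(-63) = -27 + 2**2*(-63) = -27 + 4*(-63) = -27 - 252 = -279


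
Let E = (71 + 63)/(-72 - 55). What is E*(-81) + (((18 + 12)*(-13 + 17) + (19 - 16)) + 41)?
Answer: 31682/127 ≈ 249.46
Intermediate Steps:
E = -134/127 (E = 134/(-127) = 134*(-1/127) = -134/127 ≈ -1.0551)
E*(-81) + (((18 + 12)*(-13 + 17) + (19 - 16)) + 41) = -134/127*(-81) + (((18 + 12)*(-13 + 17) + (19 - 16)) + 41) = 10854/127 + ((30*4 + 3) + 41) = 10854/127 + ((120 + 3) + 41) = 10854/127 + (123 + 41) = 10854/127 + 164 = 31682/127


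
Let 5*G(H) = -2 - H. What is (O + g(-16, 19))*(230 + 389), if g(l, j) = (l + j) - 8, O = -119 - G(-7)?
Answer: -77375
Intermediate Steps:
G(H) = -⅖ - H/5 (G(H) = (-2 - H)/5 = -⅖ - H/5)
O = -120 (O = -119 - (-⅖ - ⅕*(-7)) = -119 - (-⅖ + 7/5) = -119 - 1*1 = -119 - 1 = -120)
g(l, j) = -8 + j + l (g(l, j) = (j + l) - 8 = -8 + j + l)
(O + g(-16, 19))*(230 + 389) = (-120 + (-8 + 19 - 16))*(230 + 389) = (-120 - 5)*619 = -125*619 = -77375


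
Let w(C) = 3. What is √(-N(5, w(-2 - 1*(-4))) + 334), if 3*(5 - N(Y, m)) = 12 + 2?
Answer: √3003/3 ≈ 18.267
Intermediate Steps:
N(Y, m) = ⅓ (N(Y, m) = 5 - (12 + 2)/3 = 5 - ⅓*14 = 5 - 14/3 = ⅓)
√(-N(5, w(-2 - 1*(-4))) + 334) = √(-1*⅓ + 334) = √(-⅓ + 334) = √(1001/3) = √3003/3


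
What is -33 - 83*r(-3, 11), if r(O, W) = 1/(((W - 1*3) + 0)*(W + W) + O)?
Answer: -5792/173 ≈ -33.480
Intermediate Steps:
r(O, W) = 1/(O + 2*W*(-3 + W)) (r(O, W) = 1/(((W - 3) + 0)*(2*W) + O) = 1/(((-3 + W) + 0)*(2*W) + O) = 1/((-3 + W)*(2*W) + O) = 1/(2*W*(-3 + W) + O) = 1/(O + 2*W*(-3 + W)))
-33 - 83*r(-3, 11) = -33 - 83/(-3 - 6*11 + 2*11**2) = -33 - 83/(-3 - 66 + 2*121) = -33 - 83/(-3 - 66 + 242) = -33 - 83/173 = -5792/173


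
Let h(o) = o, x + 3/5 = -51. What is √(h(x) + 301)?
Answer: √6235/5 ≈ 15.792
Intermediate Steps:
x = -258/5 (x = -⅗ - 51 = -258/5 ≈ -51.600)
√(h(x) + 301) = √(-258/5 + 301) = √(1247/5) = √6235/5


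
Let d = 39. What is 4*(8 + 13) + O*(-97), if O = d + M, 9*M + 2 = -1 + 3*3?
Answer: -11291/3 ≈ -3763.7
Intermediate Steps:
M = ⅔ (M = -2/9 + (-1 + 3*3)/9 = -2/9 + (-1 + 9)/9 = -2/9 + (⅑)*8 = -2/9 + 8/9 = ⅔ ≈ 0.66667)
O = 119/3 (O = 39 + ⅔ = 119/3 ≈ 39.667)
4*(8 + 13) + O*(-97) = 4*(8 + 13) + (119/3)*(-97) = 4*21 - 11543/3 = 84 - 11543/3 = -11291/3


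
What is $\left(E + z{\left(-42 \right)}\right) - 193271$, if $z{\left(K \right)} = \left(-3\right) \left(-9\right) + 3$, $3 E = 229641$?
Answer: $-116694$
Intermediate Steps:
$E = 76547$ ($E = \frac{1}{3} \cdot 229641 = 76547$)
$z{\left(K \right)} = 30$ ($z{\left(K \right)} = 27 + 3 = 30$)
$\left(E + z{\left(-42 \right)}\right) - 193271 = \left(76547 + 30\right) - 193271 = 76577 - 193271 = -116694$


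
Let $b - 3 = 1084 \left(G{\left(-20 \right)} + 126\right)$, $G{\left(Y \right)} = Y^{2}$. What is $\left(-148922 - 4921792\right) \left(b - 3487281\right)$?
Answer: $14791749385116$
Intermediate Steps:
$b = 570187$ ($b = 3 + 1084 \left(\left(-20\right)^{2} + 126\right) = 3 + 1084 \left(400 + 126\right) = 3 + 1084 \cdot 526 = 3 + 570184 = 570187$)
$\left(-148922 - 4921792\right) \left(b - 3487281\right) = \left(-148922 - 4921792\right) \left(570187 - 3487281\right) = \left(-5070714\right) \left(-2917094\right) = 14791749385116$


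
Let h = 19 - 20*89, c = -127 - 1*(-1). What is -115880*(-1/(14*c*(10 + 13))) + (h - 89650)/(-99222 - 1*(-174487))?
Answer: -3107608823/763412895 ≈ -4.0707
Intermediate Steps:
c = -126 (c = -127 + 1 = -126)
h = -1761 (h = 19 - 1780 = -1761)
-115880*(-1/(14*c*(10 + 13))) + (h - 89650)/(-99222 - 1*(-174487)) = -115880*1/(1764*(10 + 13)) + (-1761 - 89650)/(-99222 - 1*(-174487)) = -115880/((-2898*(-14))) - 91411/(-99222 + 174487) = -115880/((-126*(-322))) - 91411/75265 = -115880/40572 - 91411*1/75265 = -115880*1/40572 - 91411/75265 = -28970/10143 - 91411/75265 = -3107608823/763412895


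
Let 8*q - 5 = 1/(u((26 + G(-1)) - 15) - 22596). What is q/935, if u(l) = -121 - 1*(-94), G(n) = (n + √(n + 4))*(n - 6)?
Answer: 56557/84610020 ≈ 0.00066844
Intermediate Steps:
G(n) = (-6 + n)*(n + √(4 + n)) (G(n) = (n + √(4 + n))*(-6 + n) = (-6 + n)*(n + √(4 + n)))
u(l) = -27 (u(l) = -121 + 94 = -27)
q = 56557/90492 (q = 5/8 + 1/(8*(-27 - 22596)) = 5/8 + (⅛)/(-22623) = 5/8 + (⅛)*(-1/22623) = 5/8 - 1/180984 = 56557/90492 ≈ 0.62499)
q/935 = (56557/90492)/935 = (56557/90492)*(1/935) = 56557/84610020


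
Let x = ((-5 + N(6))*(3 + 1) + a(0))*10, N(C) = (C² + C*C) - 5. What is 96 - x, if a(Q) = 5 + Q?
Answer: -2434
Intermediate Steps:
N(C) = -5 + 2*C² (N(C) = (C² + C²) - 5 = 2*C² - 5 = -5 + 2*C²)
x = 2530 (x = ((-5 + (-5 + 2*6²))*(3 + 1) + (5 + 0))*10 = ((-5 + (-5 + 2*36))*4 + 5)*10 = ((-5 + (-5 + 72))*4 + 5)*10 = ((-5 + 67)*4 + 5)*10 = (62*4 + 5)*10 = (248 + 5)*10 = 253*10 = 2530)
96 - x = 96 - 1*2530 = 96 - 2530 = -2434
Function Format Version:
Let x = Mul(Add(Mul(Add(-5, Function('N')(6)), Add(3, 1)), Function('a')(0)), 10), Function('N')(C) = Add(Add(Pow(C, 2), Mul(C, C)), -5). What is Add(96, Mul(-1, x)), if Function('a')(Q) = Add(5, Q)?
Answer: -2434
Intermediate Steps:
Function('N')(C) = Add(-5, Mul(2, Pow(C, 2))) (Function('N')(C) = Add(Add(Pow(C, 2), Pow(C, 2)), -5) = Add(Mul(2, Pow(C, 2)), -5) = Add(-5, Mul(2, Pow(C, 2))))
x = 2530 (x = Mul(Add(Mul(Add(-5, Add(-5, Mul(2, Pow(6, 2)))), Add(3, 1)), Add(5, 0)), 10) = Mul(Add(Mul(Add(-5, Add(-5, Mul(2, 36))), 4), 5), 10) = Mul(Add(Mul(Add(-5, Add(-5, 72)), 4), 5), 10) = Mul(Add(Mul(Add(-5, 67), 4), 5), 10) = Mul(Add(Mul(62, 4), 5), 10) = Mul(Add(248, 5), 10) = Mul(253, 10) = 2530)
Add(96, Mul(-1, x)) = Add(96, Mul(-1, 2530)) = Add(96, -2530) = -2434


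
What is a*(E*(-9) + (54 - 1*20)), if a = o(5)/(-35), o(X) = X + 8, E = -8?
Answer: -1378/35 ≈ -39.371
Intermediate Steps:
o(X) = 8 + X
a = -13/35 (a = (8 + 5)/(-35) = 13*(-1/35) = -13/35 ≈ -0.37143)
a*(E*(-9) + (54 - 1*20)) = -13*(-8*(-9) + (54 - 1*20))/35 = -13*(72 + (54 - 20))/35 = -13*(72 + 34)/35 = -13/35*106 = -1378/35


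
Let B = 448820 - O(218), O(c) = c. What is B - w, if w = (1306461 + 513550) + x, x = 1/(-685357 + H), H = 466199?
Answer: -300555253621/219158 ≈ -1.3714e+6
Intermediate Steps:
x = -1/219158 (x = 1/(-685357 + 466199) = 1/(-219158) = -1/219158 ≈ -4.5629e-6)
B = 448602 (B = 448820 - 1*218 = 448820 - 218 = 448602)
w = 398869970737/219158 (w = (1306461 + 513550) - 1/219158 = 1820011 - 1/219158 = 398869970737/219158 ≈ 1.8200e+6)
B - w = 448602 - 1*398869970737/219158 = 448602 - 398869970737/219158 = -300555253621/219158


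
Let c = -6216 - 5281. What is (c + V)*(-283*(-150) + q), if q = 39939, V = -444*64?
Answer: -3288392157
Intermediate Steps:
V = -28416
c = -11497
(c + V)*(-283*(-150) + q) = (-11497 - 28416)*(-283*(-150) + 39939) = -39913*(42450 + 39939) = -39913*82389 = -3288392157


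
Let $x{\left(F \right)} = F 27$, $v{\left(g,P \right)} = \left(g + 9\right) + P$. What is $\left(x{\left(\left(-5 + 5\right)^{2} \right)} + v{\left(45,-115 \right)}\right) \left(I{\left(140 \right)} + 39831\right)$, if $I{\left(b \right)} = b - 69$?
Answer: $-2434022$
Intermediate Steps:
$v{\left(g,P \right)} = 9 + P + g$ ($v{\left(g,P \right)} = \left(9 + g\right) + P = 9 + P + g$)
$I{\left(b \right)} = -69 + b$
$x{\left(F \right)} = 27 F$
$\left(x{\left(\left(-5 + 5\right)^{2} \right)} + v{\left(45,-115 \right)}\right) \left(I{\left(140 \right)} + 39831\right) = \left(27 \left(-5 + 5\right)^{2} + \left(9 - 115 + 45\right)\right) \left(\left(-69 + 140\right) + 39831\right) = \left(27 \cdot 0^{2} - 61\right) \left(71 + 39831\right) = \left(27 \cdot 0 - 61\right) 39902 = \left(0 - 61\right) 39902 = \left(-61\right) 39902 = -2434022$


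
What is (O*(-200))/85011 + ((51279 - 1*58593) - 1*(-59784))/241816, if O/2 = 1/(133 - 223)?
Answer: 20077208585/92506589892 ≈ 0.21704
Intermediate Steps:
O = -1/45 (O = 2/(133 - 223) = 2/(-90) = 2*(-1/90) = -1/45 ≈ -0.022222)
(O*(-200))/85011 + ((51279 - 1*58593) - 1*(-59784))/241816 = -1/45*(-200)/85011 + ((51279 - 1*58593) - 1*(-59784))/241816 = (40/9)*(1/85011) + ((51279 - 58593) + 59784)*(1/241816) = 40/765099 + (-7314 + 59784)*(1/241816) = 40/765099 + 52470*(1/241816) = 40/765099 + 26235/120908 = 20077208585/92506589892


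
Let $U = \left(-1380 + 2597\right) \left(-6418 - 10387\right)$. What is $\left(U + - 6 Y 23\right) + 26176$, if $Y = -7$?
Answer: $-20424543$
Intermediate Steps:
$U = -20451685$ ($U = 1217 \left(-16805\right) = -20451685$)
$\left(U + - 6 Y 23\right) + 26176 = \left(-20451685 + \left(-6\right) \left(-7\right) 23\right) + 26176 = \left(-20451685 + 42 \cdot 23\right) + 26176 = \left(-20451685 + 966\right) + 26176 = -20450719 + 26176 = -20424543$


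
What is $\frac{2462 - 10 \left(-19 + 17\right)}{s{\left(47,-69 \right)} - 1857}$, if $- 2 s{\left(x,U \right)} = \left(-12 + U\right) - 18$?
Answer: $- \frac{4964}{3615} \approx -1.3732$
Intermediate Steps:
$s{\left(x,U \right)} = 15 - \frac{U}{2}$ ($s{\left(x,U \right)} = - \frac{\left(-12 + U\right) - 18}{2} = - \frac{-30 + U}{2} = 15 - \frac{U}{2}$)
$\frac{2462 - 10 \left(-19 + 17\right)}{s{\left(47,-69 \right)} - 1857} = \frac{2462 - 10 \left(-19 + 17\right)}{\left(15 - - \frac{69}{2}\right) - 1857} = \frac{2462 - -20}{\left(15 + \frac{69}{2}\right) - 1857} = \frac{2462 + 20}{\frac{99}{2} - 1857} = \frac{2482}{- \frac{3615}{2}} = 2482 \left(- \frac{2}{3615}\right) = - \frac{4964}{3615}$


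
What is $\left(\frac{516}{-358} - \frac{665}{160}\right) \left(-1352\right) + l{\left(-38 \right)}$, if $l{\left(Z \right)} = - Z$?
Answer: $\frac{5445855}{716} \approx 7605.9$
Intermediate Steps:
$\left(\frac{516}{-358} - \frac{665}{160}\right) \left(-1352\right) + l{\left(-38 \right)} = \left(\frac{516}{-358} - \frac{665}{160}\right) \left(-1352\right) - -38 = \left(516 \left(- \frac{1}{358}\right) - \frac{133}{32}\right) \left(-1352\right) + 38 = \left(- \frac{258}{179} - \frac{133}{32}\right) \left(-1352\right) + 38 = \left(- \frac{32063}{5728}\right) \left(-1352\right) + 38 = \frac{5418647}{716} + 38 = \frac{5445855}{716}$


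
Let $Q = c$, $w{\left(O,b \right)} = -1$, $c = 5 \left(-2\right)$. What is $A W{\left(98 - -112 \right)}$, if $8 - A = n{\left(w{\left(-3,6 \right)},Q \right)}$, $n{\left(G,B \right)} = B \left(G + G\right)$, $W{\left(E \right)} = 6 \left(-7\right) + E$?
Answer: $-2016$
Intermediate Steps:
$c = -10$
$Q = -10$
$W{\left(E \right)} = -42 + E$
$n{\left(G,B \right)} = 2 B G$ ($n{\left(G,B \right)} = B 2 G = 2 B G$)
$A = -12$ ($A = 8 - 2 \left(-10\right) \left(-1\right) = 8 - 20 = -12$)
$A W{\left(98 - -112 \right)} = - 12 \left(-42 + \left(98 - -112\right)\right) = - 12 \left(-42 + \left(98 + 112\right)\right) = - 12 \left(-42 + 210\right) = \left(-12\right) 168 = -2016$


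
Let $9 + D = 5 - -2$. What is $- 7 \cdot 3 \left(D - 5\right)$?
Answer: $147$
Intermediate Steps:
$D = -2$ ($D = -9 + \left(5 - -2\right) = -9 + \left(5 + 2\right) = -9 + 7 = -2$)
$- 7 \cdot 3 \left(D - 5\right) = - 7 \cdot 3 \left(-2 - 5\right) = - 7 \cdot 3 \left(-7\right) = \left(-7\right) \left(-21\right) = 147$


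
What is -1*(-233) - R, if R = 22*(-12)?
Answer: 497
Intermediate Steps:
R = -264
-1*(-233) - R = -1*(-233) - 1*(-264) = 233 + 264 = 497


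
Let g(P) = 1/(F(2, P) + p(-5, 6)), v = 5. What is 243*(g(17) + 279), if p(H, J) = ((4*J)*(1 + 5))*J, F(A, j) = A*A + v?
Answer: 6576336/97 ≈ 67797.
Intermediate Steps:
F(A, j) = 5 + A² (F(A, j) = A*A + 5 = A² + 5 = 5 + A²)
p(H, J) = 24*J² (p(H, J) = ((4*J)*6)*J = (24*J)*J = 24*J²)
g(P) = 1/873 (g(P) = 1/((5 + 2²) + 24*6²) = 1/((5 + 4) + 24*36) = 1/(9 + 864) = 1/873)
243*(g(17) + 279) = 243*(1/873 + 279) = 243*(243568/873) = 6576336/97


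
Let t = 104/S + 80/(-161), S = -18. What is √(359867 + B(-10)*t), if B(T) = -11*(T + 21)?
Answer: √84130133815/483 ≈ 600.52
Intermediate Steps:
B(T) = -231 - 11*T (B(T) = -11*(21 + T) = -231 - 11*T)
t = -9092/1449 (t = 104/(-18) + 80/(-161) = 104*(-1/18) + 80*(-1/161) = -52/9 - 80/161 = -9092/1449 ≈ -6.2747)
√(359867 + B(-10)*t) = √(359867 + (-231 - 11*(-10))*(-9092/1449)) = √(359867 + (-231 + 110)*(-9092/1449)) = √(359867 - 121*(-9092/1449)) = √(359867 + 1100132/1449) = √(522547415/1449) = √84130133815/483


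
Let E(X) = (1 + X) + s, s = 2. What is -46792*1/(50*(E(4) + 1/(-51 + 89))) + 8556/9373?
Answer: -8275935604/62564775 ≈ -132.28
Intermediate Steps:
E(X) = 3 + X (E(X) = (1 + X) + 2 = 3 + X)
-46792*1/(50*(E(4) + 1/(-51 + 89))) + 8556/9373 = -46792*1/(50*((3 + 4) + 1/(-51 + 89))) + 8556/9373 = -46792*1/(50*(7 + 1/38)) + 8556*(1/9373) = -46792*1/(50*(7 + 1/38)) + 8556/9373 = -46792/(50*(267/38)) + 8556/9373 = -46792/6675/19 + 8556/9373 = -46792*19/6675 + 8556/9373 = -889048/6675 + 8556/9373 = -8275935604/62564775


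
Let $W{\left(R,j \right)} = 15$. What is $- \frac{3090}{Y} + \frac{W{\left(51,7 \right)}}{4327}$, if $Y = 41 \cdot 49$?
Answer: $- \frac{13340295}{8692943} \approx -1.5346$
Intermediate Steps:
$Y = 2009$
$- \frac{3090}{Y} + \frac{W{\left(51,7 \right)}}{4327} = - \frac{3090}{2009} + \frac{15}{4327} = - \frac{13340295}{8692943}$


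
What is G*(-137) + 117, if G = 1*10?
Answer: -1253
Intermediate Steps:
G = 10
G*(-137) + 117 = 10*(-137) + 117 = -1370 + 117 = -1253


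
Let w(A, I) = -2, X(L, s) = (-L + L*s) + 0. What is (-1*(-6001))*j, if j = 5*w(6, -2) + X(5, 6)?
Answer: 90015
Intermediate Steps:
X(L, s) = -L + L*s
j = 15 (j = 5*(-2) + 5*(-1 + 6) = -10 + 5*5 = -10 + 25 = 15)
(-1*(-6001))*j = -1*(-6001)*15 = 6001*15 = 90015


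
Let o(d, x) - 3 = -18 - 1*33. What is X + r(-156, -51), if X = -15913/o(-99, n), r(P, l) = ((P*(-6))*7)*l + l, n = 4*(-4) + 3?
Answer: -16025831/48 ≈ -3.3387e+5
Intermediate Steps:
n = -13 (n = -16 + 3 = -13)
o(d, x) = -48 (o(d, x) = 3 + (-18 - 1*33) = 3 + (-18 - 33) = 3 - 51 = -48)
r(P, l) = l - 42*P*l (r(P, l) = (-6*P*7)*l + l = (-42*P)*l + l = -42*P*l + l = l - 42*P*l)
X = 15913/48 (X = -15913/(-48) = -15913*(-1/48) = 15913/48 ≈ 331.52)
X + r(-156, -51) = 15913/48 - 51*(1 - 42*(-156)) = 15913/48 - 51*(1 + 6552) = 15913/48 - 51*6553 = 15913/48 - 334203 = -16025831/48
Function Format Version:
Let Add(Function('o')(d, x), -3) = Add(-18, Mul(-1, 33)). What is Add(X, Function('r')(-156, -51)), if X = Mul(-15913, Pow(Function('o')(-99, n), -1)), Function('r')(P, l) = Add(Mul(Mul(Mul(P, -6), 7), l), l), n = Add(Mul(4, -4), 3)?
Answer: Rational(-16025831, 48) ≈ -3.3387e+5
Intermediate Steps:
n = -13 (n = Add(-16, 3) = -13)
Function('o')(d, x) = -48 (Function('o')(d, x) = Add(3, Add(-18, Mul(-1, 33))) = Add(3, Add(-18, -33)) = Add(3, -51) = -48)
Function('r')(P, l) = Add(l, Mul(-42, P, l)) (Function('r')(P, l) = Add(Mul(Mul(Mul(-6, P), 7), l), l) = Add(Mul(Mul(-42, P), l), l) = Add(Mul(-42, P, l), l) = Add(l, Mul(-42, P, l)))
X = Rational(15913, 48) (X = Mul(-15913, Pow(-48, -1)) = Mul(-15913, Rational(-1, 48)) = Rational(15913, 48) ≈ 331.52)
Add(X, Function('r')(-156, -51)) = Add(Rational(15913, 48), Mul(-51, Add(1, Mul(-42, -156)))) = Add(Rational(15913, 48), Mul(-51, Add(1, 6552))) = Add(Rational(15913, 48), Mul(-51, 6553)) = Add(Rational(15913, 48), -334203) = Rational(-16025831, 48)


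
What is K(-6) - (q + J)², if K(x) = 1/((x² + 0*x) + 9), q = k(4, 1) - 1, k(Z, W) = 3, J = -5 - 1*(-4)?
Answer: -44/45 ≈ -0.97778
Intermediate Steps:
J = -1 (J = -5 + 4 = -1)
q = 2 (q = 3 - 1 = 2)
K(x) = 1/(9 + x²) (K(x) = 1/((x² + 0) + 9) = 1/(x² + 9) = 1/(9 + x²))
K(-6) - (q + J)² = 1/(9 + (-6)²) - (2 - 1)² = 1/(9 + 36) - 1*1² = 1/45 - 1*1 = 1/45 - 1 = -44/45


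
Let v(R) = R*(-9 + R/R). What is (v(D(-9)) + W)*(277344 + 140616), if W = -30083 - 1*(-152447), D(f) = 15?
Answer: 51093102240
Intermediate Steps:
v(R) = -8*R (v(R) = R*(-9 + 1) = R*(-8) = -8*R)
W = 122364 (W = -30083 + 152447 = 122364)
(v(D(-9)) + W)*(277344 + 140616) = (-8*15 + 122364)*(277344 + 140616) = (-120 + 122364)*417960 = 122244*417960 = 51093102240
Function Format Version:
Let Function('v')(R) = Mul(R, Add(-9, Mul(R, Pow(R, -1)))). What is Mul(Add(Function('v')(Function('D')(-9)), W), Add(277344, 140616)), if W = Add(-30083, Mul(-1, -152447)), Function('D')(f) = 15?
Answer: 51093102240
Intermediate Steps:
Function('v')(R) = Mul(-8, R) (Function('v')(R) = Mul(R, Add(-9, 1)) = Mul(R, -8) = Mul(-8, R))
W = 122364 (W = Add(-30083, 152447) = 122364)
Mul(Add(Function('v')(Function('D')(-9)), W), Add(277344, 140616)) = Mul(Add(Mul(-8, 15), 122364), Add(277344, 140616)) = Mul(Add(-120, 122364), 417960) = Mul(122244, 417960) = 51093102240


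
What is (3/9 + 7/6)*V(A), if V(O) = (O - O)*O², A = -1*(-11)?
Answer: 0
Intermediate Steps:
A = 11
V(O) = 0 (V(O) = 0*O² = 0)
(3/9 + 7/6)*V(A) = (3/9 + 7/6)*0 = (3*(⅑) + 7*(⅙))*0 = (⅓ + 7/6)*0 = (3/2)*0 = 0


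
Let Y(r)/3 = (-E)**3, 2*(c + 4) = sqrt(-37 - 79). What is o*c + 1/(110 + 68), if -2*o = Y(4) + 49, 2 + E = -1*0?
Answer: 25989/178 - 73*I*sqrt(29)/2 ≈ 146.01 - 196.56*I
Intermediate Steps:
E = -2 (E = -2 - 1*0 = -2 + 0 = -2)
c = -4 + I*sqrt(29) (c = -4 + sqrt(-37 - 79)/2 = -4 + sqrt(-116)/2 = -4 + (2*I*sqrt(29))/2 = -4 + I*sqrt(29) ≈ -4.0 + 5.3852*I)
Y(r) = 24 (Y(r) = 3*(-1*(-2))**3 = 3*2**3 = 3*8 = 24)
o = -73/2 (o = -(24 + 49)/2 = -1/2*73 = -73/2 ≈ -36.500)
o*c + 1/(110 + 68) = -73*(-4 + I*sqrt(29))/2 + 1/(110 + 68) = (146 - 73*I*sqrt(29)/2) + 1/178 = 25989/178 - 73*I*sqrt(29)/2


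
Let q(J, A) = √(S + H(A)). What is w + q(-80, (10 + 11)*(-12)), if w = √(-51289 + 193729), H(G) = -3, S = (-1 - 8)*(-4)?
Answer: √33 + 2*√35610 ≈ 383.16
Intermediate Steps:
S = 36 (S = -9*(-4) = 36)
w = 2*√35610 (w = √142440 = 2*√35610 ≈ 377.41)
q(J, A) = √33 (q(J, A) = √(36 - 3) = √33)
w + q(-80, (10 + 11)*(-12)) = 2*√35610 + √33 = √33 + 2*√35610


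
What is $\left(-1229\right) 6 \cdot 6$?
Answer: $-44244$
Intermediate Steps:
$\left(-1229\right) 6 \cdot 6 = \left(-7374\right) 6 = -44244$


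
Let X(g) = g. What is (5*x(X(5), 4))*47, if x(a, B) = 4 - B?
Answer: 0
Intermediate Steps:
(5*x(X(5), 4))*47 = (5*(4 - 1*4))*47 = (5*(4 - 4))*47 = (5*0)*47 = 0*47 = 0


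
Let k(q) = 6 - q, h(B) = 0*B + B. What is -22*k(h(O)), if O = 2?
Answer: -88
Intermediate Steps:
h(B) = B (h(B) = 0 + B = B)
-22*k(h(O)) = -22*(6 - 1*2) = -22*(6 - 2) = -22*4 = -88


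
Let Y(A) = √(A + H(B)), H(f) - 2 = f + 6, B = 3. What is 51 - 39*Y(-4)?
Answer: 51 - 39*√7 ≈ -52.184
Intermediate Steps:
H(f) = 8 + f (H(f) = 2 + (f + 6) = 2 + (6 + f) = 8 + f)
Y(A) = √(11 + A) (Y(A) = √(A + (8 + 3)) = √(A + 11) = √(11 + A))
51 - 39*Y(-4) = 51 - 39*√(11 - 4) = 51 - 39*√7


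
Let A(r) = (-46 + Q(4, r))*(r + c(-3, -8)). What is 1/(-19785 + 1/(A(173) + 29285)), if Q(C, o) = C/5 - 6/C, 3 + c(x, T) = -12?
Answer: -109532/2167090615 ≈ -5.0543e-5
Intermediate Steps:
c(x, T) = -15 (c(x, T) = -3 - 12 = -15)
Q(C, o) = -6/C + C/5 (Q(C, o) = C*(⅕) - 6/C = C/5 - 6/C = -6/C + C/5)
A(r) = 1401/2 - 467*r/10 (A(r) = (-46 + (-6/4 + (⅕)*4))*(r - 15) = (-46 + (-6*¼ + ⅘))*(-15 + r) = (-46 + (-3/2 + ⅘))*(-15 + r) = (-46 - 7/10)*(-15 + r) = -467*(-15 + r)/10 = 1401/2 - 467*r/10)
1/(-19785 + 1/(A(173) + 29285)) = 1/(-19785 + 1/((1401/2 - 467/10*173) + 29285)) = 1/(-19785 + 1/((1401/2 - 80791/10) + 29285)) = 1/(-19785 + 1/(-36893/5 + 29285)) = 1/(-19785 + 1/(109532/5)) = 1/(-19785 + 5/109532) = 1/(-2167090615/109532) = -109532/2167090615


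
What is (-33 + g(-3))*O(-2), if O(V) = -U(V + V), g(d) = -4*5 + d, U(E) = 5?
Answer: 280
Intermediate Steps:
g(d) = -20 + d
O(V) = -5 (O(V) = -1*5 = -5)
(-33 + g(-3))*O(-2) = (-33 + (-20 - 3))*(-5) = (-33 - 23)*(-5) = -56*(-5) = 280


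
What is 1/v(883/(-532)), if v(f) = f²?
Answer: 283024/779689 ≈ 0.36300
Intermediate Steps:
1/v(883/(-532)) = 1/((883/(-532))²) = 1/((883*(-1/532))²) = 1/((-883/532)²) = 1/(779689/283024) = 283024/779689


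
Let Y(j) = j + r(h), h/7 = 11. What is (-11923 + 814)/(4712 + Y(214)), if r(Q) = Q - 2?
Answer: -3703/1667 ≈ -2.2214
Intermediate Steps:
h = 77 (h = 7*11 = 77)
r(Q) = -2 + Q
Y(j) = 75 + j (Y(j) = j + (-2 + 77) = j + 75 = 75 + j)
(-11923 + 814)/(4712 + Y(214)) = (-11923 + 814)/(4712 + (75 + 214)) = -11109/(4712 + 289) = -11109/5001 = -11109*1/5001 = -3703/1667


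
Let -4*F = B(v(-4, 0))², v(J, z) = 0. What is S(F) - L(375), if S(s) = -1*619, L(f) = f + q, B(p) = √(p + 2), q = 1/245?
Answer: -243531/245 ≈ -994.00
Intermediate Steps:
q = 1/245 ≈ 0.0040816
B(p) = √(2 + p)
L(f) = 1/245 + f (L(f) = f + 1/245 = 1/245 + f)
F = -½ (F = -(√(2 + 0))²/4 = -(√2)²/4 = -¼*2 = -½ ≈ -0.50000)
S(s) = -619
S(F) - L(375) = -619 - (1/245 + 375) = -619 - 1*91876/245 = -619 - 91876/245 = -243531/245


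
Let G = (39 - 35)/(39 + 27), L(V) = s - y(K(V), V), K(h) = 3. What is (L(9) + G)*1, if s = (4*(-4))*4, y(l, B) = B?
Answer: -2407/33 ≈ -72.939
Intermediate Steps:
s = -64 (s = -16*4 = -64)
L(V) = -64 - V
G = 2/33 (G = 4/66 = 4*(1/66) = 2/33 ≈ 0.060606)
(L(9) + G)*1 = ((-64 - 1*9) + 2/33)*1 = ((-64 - 9) + 2/33)*1 = (-73 + 2/33)*1 = -2407/33*1 = -2407/33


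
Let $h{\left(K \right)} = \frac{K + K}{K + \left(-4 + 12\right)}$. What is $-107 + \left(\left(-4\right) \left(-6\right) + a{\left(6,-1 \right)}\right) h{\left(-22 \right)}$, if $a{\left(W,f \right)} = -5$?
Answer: $- \frac{331}{7} \approx -47.286$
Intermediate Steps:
$h{\left(K \right)} = \frac{2 K}{8 + K}$ ($h{\left(K \right)} = \frac{2 K}{K + 8} = \frac{2 K}{8 + K}$)
$-107 + \left(\left(-4\right) \left(-6\right) + a{\left(6,-1 \right)}\right) h{\left(-22 \right)} = -107 + \left(\left(-4\right) \left(-6\right) - 5\right) 2 \left(-22\right) \frac{1}{8 - 22} = -107 + \left(24 - 5\right) 2 \left(-22\right) \frac{1}{-14} = -107 + 19 \cdot 2 \left(-22\right) \left(- \frac{1}{14}\right) = -107 + 19 \cdot \frac{22}{7} = -107 + \frac{418}{7} = - \frac{331}{7}$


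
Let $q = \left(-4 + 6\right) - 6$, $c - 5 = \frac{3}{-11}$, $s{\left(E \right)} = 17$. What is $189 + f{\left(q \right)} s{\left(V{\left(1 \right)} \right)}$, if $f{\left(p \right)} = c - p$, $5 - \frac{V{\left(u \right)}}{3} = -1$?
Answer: $\frac{3711}{11} \approx 337.36$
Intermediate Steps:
$V{\left(u \right)} = 18$ ($V{\left(u \right)} = 15 - -3 = 15 + 3 = 18$)
$c = \frac{52}{11}$ ($c = 5 + \frac{3}{-11} = 5 + 3 \left(- \frac{1}{11}\right) = 5 - \frac{3}{11} = \frac{52}{11} \approx 4.7273$)
$q = -4$ ($q = 2 - 6 = -4$)
$f{\left(p \right)} = \frac{52}{11} - p$
$189 + f{\left(q \right)} s{\left(V{\left(1 \right)} \right)} = 189 + \left(\frac{52}{11} - -4\right) 17 = 189 + \left(\frac{52}{11} + 4\right) 17 = 189 + \frac{96}{11} \cdot 17 = 189 + \frac{1632}{11} = \frac{3711}{11}$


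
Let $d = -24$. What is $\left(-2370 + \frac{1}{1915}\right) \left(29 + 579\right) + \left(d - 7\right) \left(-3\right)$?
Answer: $- \frac{2759259697}{1915} \approx -1.4409 \cdot 10^{6}$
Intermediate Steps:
$\left(-2370 + \frac{1}{1915}\right) \left(29 + 579\right) + \left(d - 7\right) \left(-3\right) = \left(-2370 + \frac{1}{1915}\right) \left(29 + 579\right) + \left(-24 - 7\right) \left(-3\right) = \left(-2370 + \frac{1}{1915}\right) 608 - -93 = \left(- \frac{4538549}{1915}\right) 608 + 93 = - \frac{2759437792}{1915} + 93 = - \frac{2759259697}{1915}$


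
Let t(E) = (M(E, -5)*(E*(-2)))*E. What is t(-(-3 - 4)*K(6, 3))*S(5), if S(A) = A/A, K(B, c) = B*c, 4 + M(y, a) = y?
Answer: -3873744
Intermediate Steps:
M(y, a) = -4 + y
S(A) = 1
t(E) = -2*E²*(-4 + E) (t(E) = ((-4 + E)*(E*(-2)))*E = ((-4 + E)*(-2*E))*E = (-2*E*(-4 + E))*E = -2*E²*(-4 + E))
t(-(-3 - 4)*K(6, 3))*S(5) = (2*(-(-3 - 4)*6*3)²*(4 - (-1)*(-3 - 4)*(6*3)))*1 = (2*(-(-7)*18)²*(4 - (-1)*(-7*18)))*1 = (2*(-1*(-126))²*(4 - (-1)*(-126)))*1 = (2*126²*(4 - 1*126))*1 = (2*15876*(4 - 126))*1 = (2*15876*(-122))*1 = -3873744*1 = -3873744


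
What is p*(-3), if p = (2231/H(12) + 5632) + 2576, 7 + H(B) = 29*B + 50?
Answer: -418899/17 ≈ -24641.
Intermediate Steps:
H(B) = 43 + 29*B (H(B) = -7 + (29*B + 50) = -7 + (50 + 29*B) = 43 + 29*B)
p = 139633/17 (p = (2231/(43 + 29*12) + 5632) + 2576 = (2231/(43 + 348) + 5632) + 2576 = (2231/391 + 5632) + 2576 = (2231*(1/391) + 5632) + 2576 = (97/17 + 5632) + 2576 = 95841/17 + 2576 = 139633/17 ≈ 8213.7)
p*(-3) = (139633/17)*(-3) = -418899/17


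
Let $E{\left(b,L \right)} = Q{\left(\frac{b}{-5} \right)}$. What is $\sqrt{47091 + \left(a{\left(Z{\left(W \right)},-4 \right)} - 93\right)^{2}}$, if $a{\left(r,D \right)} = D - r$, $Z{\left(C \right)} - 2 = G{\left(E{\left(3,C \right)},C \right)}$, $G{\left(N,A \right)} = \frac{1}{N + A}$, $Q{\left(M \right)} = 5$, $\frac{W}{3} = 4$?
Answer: $\frac{\sqrt{16445155}}{17} \approx 238.54$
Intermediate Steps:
$W = 12$ ($W = 3 \cdot 4 = 12$)
$E{\left(b,L \right)} = 5$
$G{\left(N,A \right)} = \frac{1}{A + N}$
$Z{\left(C \right)} = 2 + \frac{1}{5 + C}$ ($Z{\left(C \right)} = 2 + \frac{1}{C + 5} = 2 + \frac{1}{5 + C}$)
$\sqrt{47091 + \left(a{\left(Z{\left(W \right)},-4 \right)} - 93\right)^{2}} = \sqrt{47091 + \left(\left(-4 - \frac{11 + 2 \cdot 12}{5 + 12}\right) - 93\right)^{2}} = \sqrt{47091 + \left(\left(-4 - \frac{11 + 24}{17}\right) - 93\right)^{2}} = \sqrt{47091 + \left(\left(-4 - \frac{1}{17} \cdot 35\right) - 93\right)^{2}} = \sqrt{47091 + \left(\left(-4 - \frac{35}{17}\right) - 93\right)^{2}} = \sqrt{47091 + \left(- \frac{103}{17} - 93\right)^{2}} = \sqrt{47091 + \left(- \frac{1684}{17}\right)^{2}} = \sqrt{47091 + \frac{2835856}{289}} = \sqrt{\frac{16445155}{289}} = \frac{\sqrt{16445155}}{17}$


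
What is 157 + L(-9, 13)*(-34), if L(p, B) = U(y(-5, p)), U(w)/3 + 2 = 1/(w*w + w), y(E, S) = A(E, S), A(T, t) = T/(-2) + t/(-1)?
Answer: 207167/575 ≈ 360.29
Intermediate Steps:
A(T, t) = -t - T/2 (A(T, t) = T*(-½) + t*(-1) = -T/2 - t = -t - T/2)
y(E, S) = -S - E/2
U(w) = -6 + 3/(w + w²) (U(w) = -6 + 3*(1/(w*w + w)) = -6 + 3*(1/(w² + w)) = -6 + 3*(1/(w + w²)) = -6 + 3/(w + w²))
L(p, B) = 3*(-4 - 2*(5/2 - p)² + 2*p)/((5/2 - p)*(7/2 - p)) (L(p, B) = 3*(1 - 2*(-p - ½*(-5)) - 2*(-p - ½*(-5))²)/((-p - ½*(-5))*(1 + (-p - ½*(-5)))) = 3*(1 - 2*(-p + 5/2) - 2*(-p + 5/2)²)/((-p + 5/2)*(1 + (-p + 5/2))) = 3*(1 - 2*(5/2 - p) - 2*(5/2 - p)²)/((5/2 - p)*(1 + (5/2 - p))) = 3*(1 + (-5 + 2*p) - 2*(5/2 - p)²)/((5/2 - p)*(7/2 - p)) = 3*(-4 - 2*(5/2 - p)² + 2*p)/((5/2 - p)*(7/2 - p)))
157 + L(-9, 13)*(-34) = 157 + (6*(-33 - 4*(-9)² + 24*(-9))/(35 - 24*(-9) + 4*(-9)²))*(-34) = 157 + (6*(-33 - 4*81 - 216)/(35 + 216 + 4*81))*(-34) = 157 + (6*(-33 - 324 - 216)/(35 + 216 + 324))*(-34) = 157 + (6*(-573)/575)*(-34) = 157 + (6*(1/575)*(-573))*(-34) = 157 - 3438/575*(-34) = 157 + 116892/575 = 207167/575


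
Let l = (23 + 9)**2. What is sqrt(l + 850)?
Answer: sqrt(1874) ≈ 43.290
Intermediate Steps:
l = 1024 (l = 32**2 = 1024)
sqrt(l + 850) = sqrt(1024 + 850) = sqrt(1874)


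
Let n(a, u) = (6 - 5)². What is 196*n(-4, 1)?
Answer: 196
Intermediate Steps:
n(a, u) = 1 (n(a, u) = 1² = 1)
196*n(-4, 1) = 196*1 = 196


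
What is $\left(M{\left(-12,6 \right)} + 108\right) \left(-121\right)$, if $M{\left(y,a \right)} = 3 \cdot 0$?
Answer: $-13068$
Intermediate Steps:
$M{\left(y,a \right)} = 0$
$\left(M{\left(-12,6 \right)} + 108\right) \left(-121\right) = \left(0 + 108\right) \left(-121\right) = 108 \left(-121\right) = -13068$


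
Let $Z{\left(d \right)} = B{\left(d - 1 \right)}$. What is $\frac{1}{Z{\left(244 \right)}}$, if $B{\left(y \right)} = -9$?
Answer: $- \frac{1}{9} \approx -0.11111$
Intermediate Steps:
$Z{\left(d \right)} = -9$
$\frac{1}{Z{\left(244 \right)}} = \frac{1}{-9} = - \frac{1}{9}$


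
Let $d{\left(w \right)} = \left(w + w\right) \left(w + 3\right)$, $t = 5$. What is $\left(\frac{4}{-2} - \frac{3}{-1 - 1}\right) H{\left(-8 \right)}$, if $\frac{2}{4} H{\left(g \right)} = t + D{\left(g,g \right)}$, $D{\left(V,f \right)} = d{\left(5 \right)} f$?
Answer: $635$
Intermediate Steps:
$d{\left(w \right)} = 2 w \left(3 + w\right)$
$D{\left(V,f \right)} = 80 f$ ($D{\left(V,f \right)} = 2 \cdot 5 \left(3 + 5\right) f = 2 \cdot 5 \cdot 8 f = 80 f$)
$H{\left(g \right)} = 10 + 160 g$ ($H{\left(g \right)} = 2 \left(5 + 80 g\right) = 10 + 160 g$)
$\left(\frac{4}{-2} - \frac{3}{-1 - 1}\right) H{\left(-8 \right)} = \left(\frac{4}{-2} - \frac{3}{-1 - 1}\right) \left(10 + 160 \left(-8\right)\right) = \left(4 \left(- \frac{1}{2}\right) - \frac{3}{-1 - 1}\right) \left(10 - 1280\right) = \left(-2 - \frac{3}{-2}\right) \left(-1270\right) = \left(-2 - - \frac{3}{2}\right) \left(-1270\right) = \left(-2 + \frac{3}{2}\right) \left(-1270\right) = \left(- \frac{1}{2}\right) \left(-1270\right) = 635$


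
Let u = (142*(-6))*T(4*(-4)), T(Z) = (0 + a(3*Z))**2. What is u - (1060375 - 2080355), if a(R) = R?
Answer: -943028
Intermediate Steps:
T(Z) = 9*Z**2 (T(Z) = (0 + 3*Z)**2 = (3*Z)**2 = 9*Z**2)
u = -1963008 (u = (142*(-6))*(9*(4*(-4))**2) = -7668*(-16)**2 = -7668*256 = -852*2304 = -1963008)
u - (1060375 - 2080355) = -1963008 - (1060375 - 2080355) = -1963008 - 1*(-1019980) = -1963008 + 1019980 = -943028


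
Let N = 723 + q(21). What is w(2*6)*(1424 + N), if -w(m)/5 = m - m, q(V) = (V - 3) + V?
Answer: 0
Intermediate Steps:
q(V) = -3 + 2*V (q(V) = (-3 + V) + V = -3 + 2*V)
N = 762 (N = 723 + (-3 + 2*21) = 723 + (-3 + 42) = 723 + 39 = 762)
w(m) = 0 (w(m) = -5*(m - m) = -5*0 = 0)
w(2*6)*(1424 + N) = 0*(1424 + 762) = 0*2186 = 0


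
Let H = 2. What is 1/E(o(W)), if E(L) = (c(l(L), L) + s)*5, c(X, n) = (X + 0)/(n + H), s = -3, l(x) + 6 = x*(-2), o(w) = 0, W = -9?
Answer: -1/30 ≈ -0.033333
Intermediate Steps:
l(x) = -6 - 2*x (l(x) = -6 + x*(-2) = -6 - 2*x)
c(X, n) = X/(2 + n) (c(X, n) = (X + 0)/(n + 2) = X/(2 + n))
E(L) = -15 + 5*(-6 - 2*L)/(2 + L) (E(L) = ((-6 - 2*L)/(2 + L) - 3)*5 = (-3 + (-6 - 2*L)/(2 + L))*5 = -15 + 5*(-6 - 2*L)/(2 + L))
1/E(o(W)) = 1/(5*(-12 - 5*0)/(2 + 0)) = 1/(5*(-12 + 0)/2) = 1/(5*(½)*(-12)) = 1/(-30) = -1/30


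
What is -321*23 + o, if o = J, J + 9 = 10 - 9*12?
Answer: -7490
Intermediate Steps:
J = -107 (J = -9 + (10 - 9*12) = -9 + (10 - 108) = -9 - 98 = -107)
o = -107
-321*23 + o = -321*23 - 107 = -7383 - 107 = -7490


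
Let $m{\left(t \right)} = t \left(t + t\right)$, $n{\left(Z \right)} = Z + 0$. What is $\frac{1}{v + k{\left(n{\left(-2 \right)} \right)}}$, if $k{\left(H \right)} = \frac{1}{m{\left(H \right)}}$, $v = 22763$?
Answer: $\frac{8}{182105} \approx 4.3931 \cdot 10^{-5}$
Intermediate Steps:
$n{\left(Z \right)} = Z$
$m{\left(t \right)} = 2 t^{2}$ ($m{\left(t \right)} = t 2 t = 2 t^{2}$)
$k{\left(H \right)} = \frac{1}{2 H^{2}}$
$\frac{1}{v + k{\left(n{\left(-2 \right)} \right)}} = \frac{1}{22763 + \frac{1}{2 \cdot 4}} = \frac{1}{22763 + \frac{1}{2} \cdot \frac{1}{4}} = \frac{1}{22763 + \frac{1}{8}} = \frac{1}{\frac{182105}{8}} = \frac{8}{182105}$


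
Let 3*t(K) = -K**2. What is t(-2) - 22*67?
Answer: -4426/3 ≈ -1475.3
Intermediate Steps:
t(K) = -K**2/3 (t(K) = (-K**2)/3 = -K**2/3)
t(-2) - 22*67 = -1/3*(-2)**2 - 22*67 = -1/3*4 - 1474 = -4/3 - 1474 = -4426/3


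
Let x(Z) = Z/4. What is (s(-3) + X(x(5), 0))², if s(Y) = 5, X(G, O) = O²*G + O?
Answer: 25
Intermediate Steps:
x(Z) = Z/4 (x(Z) = Z*(¼) = Z/4)
X(G, O) = O + G*O² (X(G, O) = G*O² + O = O + G*O²)
(s(-3) + X(x(5), 0))² = (5 + 0*(1 + ((¼)*5)*0))² = (5 + 0*(1 + (5/4)*0))² = (5 + 0*(1 + 0))² = (5 + 0*1)² = (5 + 0)² = 5² = 25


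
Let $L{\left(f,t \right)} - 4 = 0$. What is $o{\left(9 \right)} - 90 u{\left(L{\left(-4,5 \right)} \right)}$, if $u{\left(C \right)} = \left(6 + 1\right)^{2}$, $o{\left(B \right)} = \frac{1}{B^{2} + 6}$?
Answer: $- \frac{383669}{87} \approx -4410.0$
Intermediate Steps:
$L{\left(f,t \right)} = 4$ ($L{\left(f,t \right)} = 4 + 0 = 4$)
$o{\left(B \right)} = \frac{1}{6 + B^{2}}$
$u{\left(C \right)} = 49$ ($u{\left(C \right)} = 7^{2} = 49$)
$o{\left(9 \right)} - 90 u{\left(L{\left(-4,5 \right)} \right)} = \frac{1}{6 + 9^{2}} - 4410 = \frac{1}{6 + 81} - 4410 = \frac{1}{87} - 4410 = - \frac{383669}{87}$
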